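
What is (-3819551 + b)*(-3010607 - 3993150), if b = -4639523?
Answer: 59245298741018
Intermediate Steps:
(-3819551 + b)*(-3010607 - 3993150) = (-3819551 - 4639523)*(-3010607 - 3993150) = -8459074*(-7003757) = 59245298741018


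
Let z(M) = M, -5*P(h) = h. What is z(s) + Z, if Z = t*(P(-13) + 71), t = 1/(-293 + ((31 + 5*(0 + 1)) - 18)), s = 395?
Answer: 542757/1375 ≈ 394.73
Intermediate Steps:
P(h) = -h/5
t = -1/275 (t = 1/(-293 + ((31 + 5*1) - 18)) = 1/(-293 + ((31 + 5) - 18)) = 1/(-293 + (36 - 18)) = 1/(-293 + 18) = 1/(-275) = -1/275 ≈ -0.0036364)
Z = -368/1375 (Z = -(-⅕*(-13) + 71)/275 = -(13/5 + 71)/275 = -1/275*368/5 = -368/1375 ≈ -0.26764)
z(s) + Z = 395 - 368/1375 = 542757/1375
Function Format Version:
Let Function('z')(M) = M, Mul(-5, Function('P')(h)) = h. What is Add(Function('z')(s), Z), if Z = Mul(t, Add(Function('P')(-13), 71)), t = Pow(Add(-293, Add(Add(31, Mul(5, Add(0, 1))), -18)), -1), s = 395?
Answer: Rational(542757, 1375) ≈ 394.73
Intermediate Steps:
Function('P')(h) = Mul(Rational(-1, 5), h)
t = Rational(-1, 275) (t = Pow(Add(-293, Add(Add(31, Mul(5, 1)), -18)), -1) = Pow(Add(-293, Add(Add(31, 5), -18)), -1) = Pow(Add(-293, Add(36, -18)), -1) = Pow(Add(-293, 18), -1) = Pow(-275, -1) = Rational(-1, 275) ≈ -0.0036364)
Z = Rational(-368, 1375) (Z = Mul(Rational(-1, 275), Add(Mul(Rational(-1, 5), -13), 71)) = Mul(Rational(-1, 275), Add(Rational(13, 5), 71)) = Mul(Rational(-1, 275), Rational(368, 5)) = Rational(-368, 1375) ≈ -0.26764)
Add(Function('z')(s), Z) = Add(395, Rational(-368, 1375)) = Rational(542757, 1375)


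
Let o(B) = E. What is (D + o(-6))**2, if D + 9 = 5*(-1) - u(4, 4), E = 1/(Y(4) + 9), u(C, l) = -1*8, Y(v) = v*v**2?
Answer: 190969/5329 ≈ 35.836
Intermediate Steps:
Y(v) = v**3
u(C, l) = -8
E = 1/73 (E = 1/(4**3 + 9) = 1/(64 + 9) = 1/73 ≈ 0.013699)
o(B) = 1/73
D = -6 (D = -9 + (5*(-1) - 1*(-8)) = -9 + (-5 + 8) = -9 + 3 = -6)
(D + o(-6))**2 = (-6 + 1/73)**2 = (-437/73)**2 = 190969/5329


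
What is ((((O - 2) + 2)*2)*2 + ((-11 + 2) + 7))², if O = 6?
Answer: 484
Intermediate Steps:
((((O - 2) + 2)*2)*2 + ((-11 + 2) + 7))² = ((((6 - 2) + 2)*2)*2 + ((-11 + 2) + 7))² = (((4 + 2)*2)*2 + (-9 + 7))² = ((6*2)*2 - 2)² = (12*2 - 2)² = (24 - 2)² = 22² = 484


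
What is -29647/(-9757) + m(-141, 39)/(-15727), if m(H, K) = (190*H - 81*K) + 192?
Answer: 756597418/153448339 ≈ 4.9306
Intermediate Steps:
m(H, K) = 192 - 81*K + 190*H (m(H, K) = (-81*K + 190*H) + 192 = 192 - 81*K + 190*H)
-29647/(-9757) + m(-141, 39)/(-15727) = -29647/(-9757) + (192 - 81*39 + 190*(-141))/(-15727) = -29647*(-1/9757) + (192 - 3159 - 26790)*(-1/15727) = 29647/9757 - 29757*(-1/15727) = 29647/9757 + 29757/15727 = 756597418/153448339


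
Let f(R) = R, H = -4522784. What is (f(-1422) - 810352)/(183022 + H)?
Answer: 405887/2169881 ≈ 0.18705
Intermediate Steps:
(f(-1422) - 810352)/(183022 + H) = (-1422 - 810352)/(183022 - 4522784) = -811774/(-4339762) = -811774*(-1/4339762) = 405887/2169881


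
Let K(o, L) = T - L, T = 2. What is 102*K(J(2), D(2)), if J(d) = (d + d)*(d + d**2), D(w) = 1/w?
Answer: 153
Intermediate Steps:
D(w) = 1/w
J(d) = 2*d*(d + d**2) (J(d) = (2*d)*(d + d**2) = 2*d*(d + d**2))
K(o, L) = 2 - L
102*K(J(2), D(2)) = 102*(2 - 1/2) = 102*(3/2) = 153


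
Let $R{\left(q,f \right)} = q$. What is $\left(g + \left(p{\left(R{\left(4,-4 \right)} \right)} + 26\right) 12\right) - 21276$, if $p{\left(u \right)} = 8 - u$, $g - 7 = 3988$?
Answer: $-16921$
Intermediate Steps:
$g = 3995$ ($g = 7 + 3988 = 3995$)
$\left(g + \left(p{\left(R{\left(4,-4 \right)} \right)} + 26\right) 12\right) - 21276 = \left(3995 + \left(\left(8 - 4\right) + 26\right) 12\right) - 21276 = \left(3995 + \left(4 + 26\right) 12\right) - 21276 = \left(3995 + 30 \cdot 12\right) - 21276 = \left(3995 + 360\right) - 21276 = 4355 - 21276 = -16921$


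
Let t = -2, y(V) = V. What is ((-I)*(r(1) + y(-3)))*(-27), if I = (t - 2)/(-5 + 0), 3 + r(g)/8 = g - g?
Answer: -2916/5 ≈ -583.20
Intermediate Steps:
r(g) = -24 (r(g) = -24 + 8*(g - g) = -24 + 8*0 = -24 + 0 = -24)
I = 4/5 (I = (-2 - 2)/(-5 + 0) = -4/(-5) = -4*(-1/5) = 4/5 ≈ 0.80000)
((-I)*(r(1) + y(-3)))*(-27) = ((-1*4/5)*(-24 - 3))*(-27) = -4/5*(-27)*(-27) = (108/5)*(-27) = -2916/5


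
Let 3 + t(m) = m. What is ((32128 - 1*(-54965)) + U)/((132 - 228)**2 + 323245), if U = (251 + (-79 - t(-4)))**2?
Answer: 119134/332461 ≈ 0.35834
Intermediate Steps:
t(m) = -3 + m
U = 32041 (U = (251 + (-79 - (-3 - 4)))**2 = (251 + (-79 - 1*(-7)))**2 = (251 + (-79 + 7))**2 = (251 - 72)**2 = 179**2 = 32041)
((32128 - 1*(-54965)) + U)/((132 - 228)**2 + 323245) = ((32128 - 1*(-54965)) + 32041)/((132 - 228)**2 + 323245) = ((32128 + 54965) + 32041)/((-96)**2 + 323245) = (87093 + 32041)/(9216 + 323245) = 119134/332461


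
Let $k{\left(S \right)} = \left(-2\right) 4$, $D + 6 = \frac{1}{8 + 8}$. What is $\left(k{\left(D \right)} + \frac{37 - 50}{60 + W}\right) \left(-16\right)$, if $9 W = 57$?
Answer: $\frac{26096}{199} \approx 131.14$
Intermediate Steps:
$D = - \frac{95}{16}$ ($D = -6 + \frac{1}{8 + 8} = -6 + \frac{1}{16} = - \frac{95}{16} \approx -5.9375$)
$W = \frac{19}{3}$ ($W = \frac{1}{9} \cdot 57 = \frac{19}{3} \approx 6.3333$)
$k{\left(S \right)} = -8$
$\left(k{\left(D \right)} + \frac{37 - 50}{60 + W}\right) \left(-16\right) = \left(-8 + \frac{37 - 50}{60 + \frac{19}{3}}\right) \left(-16\right) = \left(-8 - \frac{13}{\frac{199}{3}}\right) \left(-16\right) = \left(-8 - \frac{39}{199}\right) \left(-16\right) = \left(- \frac{1631}{199}\right) \left(-16\right) = \frac{26096}{199}$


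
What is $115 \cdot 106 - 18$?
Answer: $12172$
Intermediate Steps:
$115 \cdot 106 - 18 = 12190 - 18 = 12172$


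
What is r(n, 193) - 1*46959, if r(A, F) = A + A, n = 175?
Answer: -46609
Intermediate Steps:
r(A, F) = 2*A
r(n, 193) - 1*46959 = 2*175 - 1*46959 = 350 - 46959 = -46609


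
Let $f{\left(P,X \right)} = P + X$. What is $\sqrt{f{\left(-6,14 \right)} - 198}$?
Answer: $i \sqrt{190} \approx 13.784 i$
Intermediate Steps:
$\sqrt{f{\left(-6,14 \right)} - 198} = \sqrt{\left(-6 + 14\right) - 198} = \sqrt{8 - 198} = \sqrt{-190} = i \sqrt{190}$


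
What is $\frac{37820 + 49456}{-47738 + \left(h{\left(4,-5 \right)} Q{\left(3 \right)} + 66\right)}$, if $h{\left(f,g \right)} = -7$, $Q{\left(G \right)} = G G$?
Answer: $- \frac{87276}{47735} \approx -1.8283$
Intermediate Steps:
$Q{\left(G \right)} = G^{2}$
$\frac{37820 + 49456}{-47738 + \left(h{\left(4,-5 \right)} Q{\left(3 \right)} + 66\right)} = \frac{37820 + 49456}{-47738 + \left(- 7 \cdot 3^{2} + 66\right)} = \frac{87276}{-47738 + \left(\left(-7\right) 9 + 66\right)} = \frac{87276}{-47738 + \left(-63 + 66\right)} = \frac{87276}{-47738 + 3} = \frac{87276}{-47735} = 87276 \left(- \frac{1}{47735}\right) = - \frac{87276}{47735}$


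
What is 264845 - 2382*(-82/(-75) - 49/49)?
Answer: 6615567/25 ≈ 2.6462e+5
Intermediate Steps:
264845 - 2382*(-82/(-75) - 49/49) = 264845 - 2382*(-82*(-1/75) - 49*1/49) = 264845 - 2382*(82/75 - 1) = 264845 - 2382*7/75 = 264845 - 5558/25 = 6615567/25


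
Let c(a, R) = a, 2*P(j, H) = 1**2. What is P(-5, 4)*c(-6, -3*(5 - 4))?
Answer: -3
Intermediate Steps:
P(j, H) = 1/2 (P(j, H) = (1/2)*1**2 = (1/2)*1 = 1/2)
P(-5, 4)*c(-6, -3*(5 - 4)) = (1/2)*(-6) = -3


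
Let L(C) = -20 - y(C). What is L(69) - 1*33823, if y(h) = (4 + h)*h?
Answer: -38880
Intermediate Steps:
y(h) = h*(4 + h)
L(C) = -20 - C*(4 + C)
L(69) - 1*33823 = (-20 - 1*69*(4 + 69)) - 1*33823 = (-20 - 1*69*73) - 33823 = (-20 - 5037) - 33823 = -5057 - 33823 = -38880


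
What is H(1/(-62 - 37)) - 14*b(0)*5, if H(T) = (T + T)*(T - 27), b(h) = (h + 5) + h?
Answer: -3425002/9801 ≈ -349.45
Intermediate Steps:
b(h) = 5 + 2*h (b(h) = (5 + h) + h = 5 + 2*h)
H(T) = 2*T*(-27 + T) (H(T) = (2*T)*(-27 + T) = 2*T*(-27 + T))
H(1/(-62 - 37)) - 14*b(0)*5 = 2*(-27 + 1/(-62 - 37))/(-62 - 37) - 14*(5 + 2*0)*5 = 2*(-27 + 1/(-99))/(-99) - 14*(5 + 0)*5 = 2*(-1/99)*(-27 - 1/99) - 14*5*5 = 2*(-1/99)*(-2674/99) - 70*5 = 5348/9801 - 350 = -3425002/9801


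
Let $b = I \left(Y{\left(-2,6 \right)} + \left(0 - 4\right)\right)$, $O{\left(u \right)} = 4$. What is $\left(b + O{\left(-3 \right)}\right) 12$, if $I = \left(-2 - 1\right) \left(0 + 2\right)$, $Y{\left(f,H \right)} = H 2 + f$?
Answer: $-384$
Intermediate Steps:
$Y{\left(f,H \right)} = f + 2 H$ ($Y{\left(f,H \right)} = 2 H + f = f + 2 H$)
$I = -6$ ($I = \left(-3\right) 2 = -6$)
$b = -36$ ($b = - 6 \left(\left(-2 + 2 \cdot 6\right) + \left(0 - 4\right)\right) = - 6 \left(\left(-2 + 12\right) - 4\right) = - 6 \left(10 - 4\right) = \left(-6\right) 6 = -36$)
$\left(b + O{\left(-3 \right)}\right) 12 = \left(-36 + 4\right) 12 = \left(-32\right) 12 = -384$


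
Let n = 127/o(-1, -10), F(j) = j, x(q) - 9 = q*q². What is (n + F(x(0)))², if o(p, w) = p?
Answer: 13924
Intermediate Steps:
x(q) = 9 + q³ (x(q) = 9 + q*q² = 9 + q³)
n = -127 (n = 127/(-1) = 127*(-1) = -127)
(n + F(x(0)))² = (-127 + (9 + 0³))² = (-127 + (9 + 0))² = (-127 + 9)² = (-118)² = 13924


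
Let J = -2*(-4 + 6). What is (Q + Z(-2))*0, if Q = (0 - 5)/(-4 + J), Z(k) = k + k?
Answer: 0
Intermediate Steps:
J = -4 (J = -2*2 = -4)
Z(k) = 2*k
Q = 5/8 (Q = (0 - 5)/(-4 - 4) = -5/(-8) = -5*(-⅛) = 5/8 ≈ 0.62500)
(Q + Z(-2))*0 = (5/8 + 2*(-2))*0 = (5/8 - 4)*0 = -27/8*0 = 0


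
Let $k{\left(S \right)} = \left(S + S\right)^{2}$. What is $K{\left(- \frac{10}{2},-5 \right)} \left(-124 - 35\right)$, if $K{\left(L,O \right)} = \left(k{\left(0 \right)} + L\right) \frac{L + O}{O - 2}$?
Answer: $\frac{7950}{7} \approx 1135.7$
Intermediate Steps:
$k{\left(S \right)} = 4 S^{2}$ ($k{\left(S \right)} = \left(2 S\right)^{2} = 4 S^{2}$)
$K{\left(L,O \right)} = \frac{L \left(L + O\right)}{-2 + O}$ ($K{\left(L,O \right)} = \left(4 \cdot 0^{2} + L\right) \frac{L + O}{O - 2} = \left(4 \cdot 0 + L\right) \frac{L + O}{-2 + O} = \left(0 + L\right) \frac{L + O}{-2 + O} = L \frac{L + O}{-2 + O} = \frac{L \left(L + O\right)}{-2 + O}$)
$K{\left(- \frac{10}{2},-5 \right)} \left(-124 - 35\right) = \frac{- \frac{10}{2} \left(- \frac{10}{2} - 5\right)}{-2 - 5} \left(-124 - 35\right) = \frac{\left(-10\right) \frac{1}{2} \left(\left(-10\right) \frac{1}{2} - 5\right)}{-7} \left(-159\right) = \left(-5\right) \left(- \frac{1}{7}\right) \left(-5 - 5\right) \left(-159\right) = \left(-5\right) \left(- \frac{1}{7}\right) \left(-10\right) \left(-159\right) = \left(- \frac{50}{7}\right) \left(-159\right) = \frac{7950}{7}$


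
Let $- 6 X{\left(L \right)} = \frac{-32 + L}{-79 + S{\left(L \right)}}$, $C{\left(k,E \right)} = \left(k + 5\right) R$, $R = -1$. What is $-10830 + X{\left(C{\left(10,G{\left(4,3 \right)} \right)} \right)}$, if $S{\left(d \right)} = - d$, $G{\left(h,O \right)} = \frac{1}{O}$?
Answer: $- \frac{4158767}{384} \approx -10830.0$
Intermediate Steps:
$C{\left(k,E \right)} = -5 - k$ ($C{\left(k,E \right)} = \left(k + 5\right) \left(-1\right) = \left(5 + k\right) \left(-1\right) = -5 - k$)
$X{\left(L \right)} = - \frac{-32 + L}{6 \left(-79 - L\right)}$ ($X{\left(L \right)} = - \frac{\left(-32 + L\right) \frac{1}{-79 - L}}{6} = - \frac{\frac{1}{-79 - L} \left(-32 + L\right)}{6} = - \frac{-32 + L}{6 \left(-79 - L\right)}$)
$-10830 + X{\left(C{\left(10,G{\left(4,3 \right)} \right)} \right)} = -10830 + \frac{-32 - 15}{6 \left(79 - 15\right)} = -10830 + \frac{1}{6} \cdot \frac{1}{64} \left(-47\right) = -10830 - \frac{47}{384} = - \frac{4158767}{384}$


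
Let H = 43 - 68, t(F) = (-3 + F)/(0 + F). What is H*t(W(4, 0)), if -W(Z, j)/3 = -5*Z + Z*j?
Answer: -95/4 ≈ -23.750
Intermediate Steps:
W(Z, j) = 15*Z - 3*Z*j (W(Z, j) = -3*(-5*Z + Z*j) = 15*Z - 3*Z*j)
t(F) = (-3 + F)/F
H = -25
H*t(W(4, 0)) = -25*(-3 + 3*4*(5 - 1*0))/(3*4*(5 - 1*0)) = -25*(-3 + 3*4*(5 + 0))/(3*4*(5 + 0)) = -25*(-3 + 3*4*5)/(3*4*5) = -25*(-3 + 60)/60 = -5*57/12 = -25*19/20 = -95/4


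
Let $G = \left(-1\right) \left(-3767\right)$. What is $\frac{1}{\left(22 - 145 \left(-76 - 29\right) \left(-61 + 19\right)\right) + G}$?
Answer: $- \frac{1}{635661} \approx -1.5732 \cdot 10^{-6}$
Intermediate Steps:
$G = 3767$
$\frac{1}{\left(22 - 145 \left(-76 - 29\right) \left(-61 + 19\right)\right) + G} = \frac{1}{\left(22 - 145 \left(-76 - 29\right) \left(-61 + 19\right)\right) + 3767} = \frac{1}{\left(22 - 145 \left(\left(-105\right) \left(-42\right)\right)\right) + 3767} = \frac{1}{\left(22 - 639450\right) + 3767} = \frac{1}{-639428 + 3767} = \frac{1}{-635661} = - \frac{1}{635661}$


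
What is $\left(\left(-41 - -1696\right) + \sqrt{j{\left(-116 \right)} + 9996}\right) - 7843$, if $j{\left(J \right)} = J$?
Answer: $-6188 + 2 \sqrt{2470} \approx -6088.6$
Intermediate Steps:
$\left(\left(-41 - -1696\right) + \sqrt{j{\left(-116 \right)} + 9996}\right) - 7843 = \left(\left(-41 - -1696\right) + \sqrt{-116 + 9996}\right) - 7843 = \left(\left(-41 + 1696\right) + \sqrt{9880}\right) - 7843 = \left(1655 + 2 \sqrt{2470}\right) - 7843 = -6188 + 2 \sqrt{2470}$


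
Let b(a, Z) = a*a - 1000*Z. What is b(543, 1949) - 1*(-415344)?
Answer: -1238807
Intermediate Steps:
b(a, Z) = a**2 - 1000*Z
b(543, 1949) - 1*(-415344) = (543**2 - 1000*1949) - 1*(-415344) = (294849 - 1949000) + 415344 = -1654151 + 415344 = -1238807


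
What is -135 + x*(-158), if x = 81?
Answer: -12933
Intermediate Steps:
-135 + x*(-158) = -135 + 81*(-158) = -135 - 12798 = -12933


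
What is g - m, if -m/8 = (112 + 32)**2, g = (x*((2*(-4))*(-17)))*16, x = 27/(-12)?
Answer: 160992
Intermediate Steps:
x = -9/4 (x = 27*(-1/12) = -9/4 ≈ -2.2500)
g = -4896 (g = -9*2*(-4)*(-17)/4*16 = -(-18)*(-17)*16 = -9/4*136*16 = -306*16 = -4896)
m = -165888 (m = -8*(112 + 32)**2 = -8*144**2 = -8*20736 = -165888)
g - m = -4896 - 1*(-165888) = -4896 + 165888 = 160992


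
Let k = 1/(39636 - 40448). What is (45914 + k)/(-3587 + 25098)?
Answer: 37282167/17466932 ≈ 2.1344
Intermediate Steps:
k = -1/812 (k = 1/(-812) = -1/812 ≈ -0.0012315)
(45914 + k)/(-3587 + 25098) = (45914 - 1/812)/(-3587 + 25098) = (37282167/812)/21511 = (37282167/812)*(1/21511) = 37282167/17466932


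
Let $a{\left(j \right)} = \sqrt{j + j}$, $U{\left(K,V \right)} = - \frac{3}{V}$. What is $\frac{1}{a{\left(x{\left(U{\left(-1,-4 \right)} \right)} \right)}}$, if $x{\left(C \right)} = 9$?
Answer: $\frac{\sqrt{2}}{6} \approx 0.2357$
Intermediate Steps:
$a{\left(j \right)} = \sqrt{2} \sqrt{j}$ ($a{\left(j \right)} = \sqrt{2 j} = \sqrt{2} \sqrt{j}$)
$\frac{1}{a{\left(x{\left(U{\left(-1,-4 \right)} \right)} \right)}} = \frac{1}{\sqrt{2} \sqrt{9}} = \frac{1}{\sqrt{2} \cdot 3} = \frac{1}{3 \sqrt{2}} = \frac{\sqrt{2}}{6}$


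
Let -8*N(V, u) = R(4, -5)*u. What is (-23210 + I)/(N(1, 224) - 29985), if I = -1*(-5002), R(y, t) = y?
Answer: 18208/30097 ≈ 0.60498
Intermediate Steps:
N(V, u) = -u/2
I = 5002
(-23210 + I)/(N(1, 224) - 29985) = (-23210 + 5002)/(-½*224 - 29985) = -18208/(-112 - 29985) = -18208/(-30097) = -18208*(-1/30097) = 18208/30097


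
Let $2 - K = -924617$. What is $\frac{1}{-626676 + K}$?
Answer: $\frac{1}{297943} \approx 3.3563 \cdot 10^{-6}$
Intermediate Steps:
$K = 924619$ ($K = 2 - -924617 = 2 + 924617 = 924619$)
$\frac{1}{-626676 + K} = \frac{1}{-626676 + 924619} = \frac{1}{297943}$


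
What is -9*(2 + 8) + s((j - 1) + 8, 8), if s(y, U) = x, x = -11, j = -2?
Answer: -101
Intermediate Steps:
s(y, U) = -11
-9*(2 + 8) + s((j - 1) + 8, 8) = -9*(2 + 8) - 11 = -9*10 - 11 = -90 - 11 = -101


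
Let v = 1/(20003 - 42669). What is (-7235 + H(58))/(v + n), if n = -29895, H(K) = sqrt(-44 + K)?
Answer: 163988510/677600071 - 22666*sqrt(14)/677600071 ≈ 0.24189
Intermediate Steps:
v = -1/22666 (v = 1/(-22666) = -1/22666 ≈ -4.4119e-5)
(-7235 + H(58))/(v + n) = (-7235 + sqrt(-44 + 58))/(-1/22666 - 29895) = (-7235 + sqrt(14))/(-677600071/22666) = (-7235 + sqrt(14))*(-22666/677600071) = 163988510/677600071 - 22666*sqrt(14)/677600071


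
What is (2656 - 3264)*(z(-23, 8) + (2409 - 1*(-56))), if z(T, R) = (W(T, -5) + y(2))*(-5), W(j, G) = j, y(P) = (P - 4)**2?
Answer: -1556480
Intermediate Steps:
y(P) = (-4 + P)**2
z(T, R) = -20 - 5*T (z(T, R) = (T + (-4 + 2)**2)*(-5) = (T + (-2)**2)*(-5) = (T + 4)*(-5) = (4 + T)*(-5) = -20 - 5*T)
(2656 - 3264)*(z(-23, 8) + (2409 - 1*(-56))) = (2656 - 3264)*((-20 - 5*(-23)) + (2409 - 1*(-56))) = -608*((-20 + 115) + (2409 + 56)) = -608*(95 + 2465) = -608*2560 = -1556480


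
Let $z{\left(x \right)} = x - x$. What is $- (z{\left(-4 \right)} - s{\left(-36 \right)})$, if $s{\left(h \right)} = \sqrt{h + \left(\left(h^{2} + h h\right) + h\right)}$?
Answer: $6 \sqrt{70} \approx 50.2$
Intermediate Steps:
$s{\left(h \right)} = \sqrt{2 h + 2 h^{2}}$ ($s{\left(h \right)} = \sqrt{h + \left(\left(h^{2} + h^{2}\right) + h\right)} = \sqrt{h + \left(2 h^{2} + h\right)} = \sqrt{h + \left(h + 2 h^{2}\right)} = \sqrt{2 h + 2 h^{2}}$)
$z{\left(x \right)} = 0$
$- (z{\left(-4 \right)} - s{\left(-36 \right)}) = - (0 - \sqrt{2} \sqrt{- 36 \left(1 - 36\right)}) = - (0 - \sqrt{2} \sqrt{\left(-36\right) \left(-35\right)}) = - (0 - \sqrt{2} \sqrt{1260}) = - (0 - \sqrt{2} \cdot 6 \sqrt{35}) = - (0 - 6 \sqrt{70}) = - \left(-6\right) \sqrt{70} = 6 \sqrt{70}$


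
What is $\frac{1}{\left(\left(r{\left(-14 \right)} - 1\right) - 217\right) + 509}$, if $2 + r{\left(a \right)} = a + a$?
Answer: $\frac{1}{261} \approx 0.0038314$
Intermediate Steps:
$r{\left(a \right)} = -2 + 2 a$ ($r{\left(a \right)} = -2 + \left(a + a\right) = -2 + 2 a$)
$\frac{1}{\left(\left(r{\left(-14 \right)} - 1\right) - 217\right) + 509} = \frac{1}{\left(\left(\left(-2 + 2 \left(-14\right)\right) - 1\right) - 217\right) + 509} = \frac{1}{\left(\left(\left(-2 - 28\right) - 1\right) - 217\right) + 509} = \frac{1}{\left(\left(-30 - 1\right) - 217\right) + 509} = \frac{1}{\left(-31 - 217\right) + 509} = \frac{1}{-248 + 509} = \frac{1}{261}$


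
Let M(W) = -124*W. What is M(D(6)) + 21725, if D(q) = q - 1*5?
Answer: 21601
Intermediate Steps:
D(q) = -5 + q (D(q) = q - 5 = -5 + q)
M(D(6)) + 21725 = -124*(-5 + 6) + 21725 = -124*1 + 21725 = -124 + 21725 = 21601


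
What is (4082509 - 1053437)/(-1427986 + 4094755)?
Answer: 3029072/2666769 ≈ 1.1359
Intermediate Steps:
(4082509 - 1053437)/(-1427986 + 4094755) = 3029072/2666769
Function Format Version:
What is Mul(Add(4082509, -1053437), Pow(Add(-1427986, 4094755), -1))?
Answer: Rational(3029072, 2666769) ≈ 1.1359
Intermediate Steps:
Mul(Add(4082509, -1053437), Pow(Add(-1427986, 4094755), -1)) = Mul(3029072, Pow(2666769, -1)) = Mul(3029072, Rational(1, 2666769)) = Rational(3029072, 2666769)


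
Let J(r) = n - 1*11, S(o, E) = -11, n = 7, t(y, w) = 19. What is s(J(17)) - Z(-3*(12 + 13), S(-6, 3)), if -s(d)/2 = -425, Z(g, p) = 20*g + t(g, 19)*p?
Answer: 2559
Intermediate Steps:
Z(g, p) = 19*p + 20*g (Z(g, p) = 20*g + 19*p = 19*p + 20*g)
J(r) = -4 (J(r) = 7 - 1*11 = 7 - 11 = -4)
s(d) = 850 (s(d) = -2*(-425) = 850)
s(J(17)) - Z(-3*(12 + 13), S(-6, 3)) = 850 - (19*(-11) + 20*(-3*(12 + 13))) = 850 - (-209 + 20*(-3*25)) = 850 - (-209 + 20*(-75)) = 850 - (-209 - 1500) = 850 - 1*(-1709) = 850 + 1709 = 2559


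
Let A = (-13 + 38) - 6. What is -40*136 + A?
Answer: -5421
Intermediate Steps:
A = 19 (A = 25 - 6 = 19)
-40*136 + A = -40*136 + 19 = -5440 + 19 = -5421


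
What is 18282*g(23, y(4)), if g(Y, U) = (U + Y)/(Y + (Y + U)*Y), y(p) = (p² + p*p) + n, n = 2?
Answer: 521037/667 ≈ 781.17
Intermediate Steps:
y(p) = 2 + 2*p² (y(p) = (p² + p*p) + 2 = (p² + p²) + 2 = 2*p² + 2 = 2 + 2*p²)
g(Y, U) = (U + Y)/(Y + Y*(U + Y)) (g(Y, U) = (U + Y)/(Y + (U + Y)*Y) = (U + Y)/(Y + Y*(U + Y)))
18282*g(23, y(4)) = 18282*(((2 + 2*4²) + 23)/(23*(1 + (2 + 2*4²) + 23))) = 18282*(((2 + 2*16) + 23)/(23*(1 + (2 + 2*16) + 23))) = 18282*(((2 + 32) + 23)/(23*(1 + (2 + 32) + 23))) = 18282*((34 + 23)/(23*(1 + 34 + 23))) = 18282*((1/23)*57/58) = 18282*((1/23)*(1/58)*57) = 18282*(57/1334) = 521037/667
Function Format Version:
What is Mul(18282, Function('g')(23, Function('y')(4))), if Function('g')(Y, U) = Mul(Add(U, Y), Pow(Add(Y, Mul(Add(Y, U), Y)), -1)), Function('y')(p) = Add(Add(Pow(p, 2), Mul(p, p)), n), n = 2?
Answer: Rational(521037, 667) ≈ 781.17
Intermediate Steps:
Function('y')(p) = Add(2, Mul(2, Pow(p, 2))) (Function('y')(p) = Add(Add(Pow(p, 2), Mul(p, p)), 2) = Add(Add(Pow(p, 2), Pow(p, 2)), 2) = Add(Mul(2, Pow(p, 2)), 2) = Add(2, Mul(2, Pow(p, 2))))
Function('g')(Y, U) = Mul(Pow(Add(Y, Mul(Y, Add(U, Y))), -1), Add(U, Y)) (Function('g')(Y, U) = Mul(Add(U, Y), Pow(Add(Y, Mul(Add(U, Y), Y)), -1)) = Mul(Add(U, Y), Pow(Add(Y, Mul(Y, Add(U, Y))), -1)) = Mul(Pow(Add(Y, Mul(Y, Add(U, Y))), -1), Add(U, Y)))
Mul(18282, Function('g')(23, Function('y')(4))) = Mul(18282, Mul(Pow(23, -1), Pow(Add(1, Add(2, Mul(2, Pow(4, 2))), 23), -1), Add(Add(2, Mul(2, Pow(4, 2))), 23))) = Mul(18282, Mul(Rational(1, 23), Pow(Add(1, Add(2, Mul(2, 16)), 23), -1), Add(Add(2, Mul(2, 16)), 23))) = Mul(18282, Mul(Rational(1, 23), Pow(Add(1, Add(2, 32), 23), -1), Add(Add(2, 32), 23))) = Mul(18282, Mul(Rational(1, 23), Pow(Add(1, 34, 23), -1), Add(34, 23))) = Mul(18282, Mul(Rational(1, 23), Pow(58, -1), 57)) = Mul(18282, Mul(Rational(1, 23), Rational(1, 58), 57)) = Mul(18282, Rational(57, 1334)) = Rational(521037, 667)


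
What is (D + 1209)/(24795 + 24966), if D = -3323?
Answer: -2114/49761 ≈ -0.042483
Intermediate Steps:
(D + 1209)/(24795 + 24966) = (-3323 + 1209)/(24795 + 24966) = -2114/49761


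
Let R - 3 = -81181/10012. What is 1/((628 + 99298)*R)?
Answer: -5006/2555357635 ≈ -1.9590e-6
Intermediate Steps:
R = -51145/10012 (R = 3 - 81181/10012 = -51145/10012 ≈ -5.1084)
1/((628 + 99298)*R) = 1/((628 + 99298)*(-51145/10012)) = -10012/51145/99926 = (1/99926)*(-10012/51145) = -5006/2555357635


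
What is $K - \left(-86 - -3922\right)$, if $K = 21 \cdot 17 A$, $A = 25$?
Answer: $5089$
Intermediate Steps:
$K = 8925$ ($K = 21 \cdot 17 \cdot 25 = 357 \cdot 25 = 8925$)
$K - \left(-86 - -3922\right) = 8925 - \left(-86 - -3922\right) = 8925 - \left(-86 + 3922\right) = 8925 - 3836 = 5089$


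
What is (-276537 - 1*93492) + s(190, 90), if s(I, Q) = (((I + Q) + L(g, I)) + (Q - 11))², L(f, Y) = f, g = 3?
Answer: -238985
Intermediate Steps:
s(I, Q) = (-8 + I + 2*Q)² (s(I, Q) = (((I + Q) + 3) + (Q - 11))² = ((3 + I + Q) + (-11 + Q))² = (-8 + I + 2*Q)²)
(-276537 - 1*93492) + s(190, 90) = (-276537 - 1*93492) + (-8 + 190 + 2*90)² = (-276537 - 93492) + (-8 + 190 + 180)² = -370029 + 362² = -370029 + 131044 = -238985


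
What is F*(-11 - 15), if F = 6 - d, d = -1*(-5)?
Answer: -26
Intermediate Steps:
d = 5
F = 1 (F = 6 - 1*5 = 6 - 5 = 1)
F*(-11 - 15) = 1*(-11 - 15) = 1*(-26) = -26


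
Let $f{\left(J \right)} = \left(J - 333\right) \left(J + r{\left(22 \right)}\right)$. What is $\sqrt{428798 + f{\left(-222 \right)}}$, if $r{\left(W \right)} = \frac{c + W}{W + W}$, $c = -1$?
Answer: $\frac{\sqrt{267043667}}{22} \approx 742.79$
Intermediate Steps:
$r{\left(W \right)} = \frac{-1 + W}{2 W}$ ($r{\left(W \right)} = \frac{-1 + W}{W + W} = \frac{-1 + W}{2 W}$)
$f{\left(J \right)} = \left(-333 + J\right) \left(\frac{21}{44} + J\right)$ ($f{\left(J \right)} = \left(J - 333\right) \left(J + \frac{-1 + 22}{2 \cdot 22}\right) = \left(-333 + J\right) \left(J + \frac{1}{2} \cdot \frac{1}{22} \cdot 21\right) = \left(-333 + J\right) \left(J + \frac{21}{44}\right) = \left(-333 + J\right) \left(\frac{21}{44} + J\right)$)
$\sqrt{428798 + f{\left(-222 \right)}} = \sqrt{428798 - \left(- \frac{3241089}{44} - 49284\right)} = \sqrt{428798 + \left(- \frac{6993}{44} + 49284 + \frac{1624041}{22}\right)} = \sqrt{428798 + \frac{5409585}{44}} = \sqrt{\frac{24276697}{44}} = \frac{\sqrt{267043667}}{22}$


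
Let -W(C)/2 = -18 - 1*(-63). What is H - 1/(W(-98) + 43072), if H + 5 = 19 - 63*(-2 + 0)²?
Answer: -10229717/42982 ≈ -238.00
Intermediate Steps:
W(C) = -90 (W(C) = -2*(-18 - 1*(-63)) = -2*(-18 + 63) = -2*45 = -90)
H = -238 (H = -5 + (19 - 63*(-2 + 0)²) = -5 + (19 - 63*(-2)²) = -5 + (19 - 63*4) = -5 + (19 - 252) = -5 - 233 = -238)
H - 1/(W(-98) + 43072) = -238 - 1/(-90 + 43072) = -238 - 1/42982 = -10229717/42982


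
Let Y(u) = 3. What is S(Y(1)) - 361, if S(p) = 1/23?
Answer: -8302/23 ≈ -360.96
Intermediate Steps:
S(p) = 1/23
S(Y(1)) - 361 = 1/23 - 361 = -8302/23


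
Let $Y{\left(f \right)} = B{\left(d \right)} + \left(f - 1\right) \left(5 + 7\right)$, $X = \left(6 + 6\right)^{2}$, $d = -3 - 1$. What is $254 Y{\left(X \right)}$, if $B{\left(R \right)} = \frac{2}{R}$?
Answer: $435737$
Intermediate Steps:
$d = -4$
$X = 144$ ($X = 12^{2} = 144$)
$Y{\left(f \right)} = - \frac{25}{2} + 12 f$ ($Y{\left(f \right)} = \frac{2}{-4} + \left(f - 1\right) \left(5 + 7\right) = 2 \left(- \frac{1}{4}\right) + \left(-1 + f\right) 12 = - \frac{1}{2} + \left(-12 + 12 f\right) = - \frac{25}{2} + 12 f$)
$254 Y{\left(X \right)} = 254 \left(- \frac{25}{2} + 12 \cdot 144\right) = 254 \left(- \frac{25}{2} + 1728\right) = 254 \cdot \frac{3431}{2} = 435737$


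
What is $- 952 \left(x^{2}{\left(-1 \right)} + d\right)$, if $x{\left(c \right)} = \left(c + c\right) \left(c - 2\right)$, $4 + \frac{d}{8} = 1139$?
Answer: $-8678432$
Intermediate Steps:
$d = 9080$ ($d = -32 + 8 \cdot 1139 = -32 + 9112 = 9080$)
$x{\left(c \right)} = 2 c \left(-2 + c\right)$
$- 952 \left(x^{2}{\left(-1 \right)} + d\right) = - 952 \left(\left(2 \left(-1\right) \left(-2 - 1\right)\right)^{2} + 9080\right) = - 952 \left(\left(2 \left(-1\right) \left(-3\right)\right)^{2} + 9080\right) = - 952 \left(6^{2} + 9080\right) = - 952 \left(36 + 9080\right) = \left(-952\right) 9116 = -8678432$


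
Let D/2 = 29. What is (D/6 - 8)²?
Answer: 25/9 ≈ 2.7778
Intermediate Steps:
D = 58 (D = 2*29 = 58)
(D/6 - 8)² = (58/6 - 8)² = (58*(⅙) - 8)² = (29/3 - 8)² = (5/3)² = 25/9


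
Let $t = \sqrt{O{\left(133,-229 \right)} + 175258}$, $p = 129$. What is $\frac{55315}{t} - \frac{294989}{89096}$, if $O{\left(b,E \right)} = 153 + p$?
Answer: $- \frac{294989}{89096} + \frac{11063 \sqrt{43885}}{17554} \approx 128.71$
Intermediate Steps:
$O{\left(b,E \right)} = 282$ ($O{\left(b,E \right)} = 153 + 129 = 282$)
$t = 2 \sqrt{43885}$ ($t = \sqrt{282 + 175258} = \sqrt{175540} = 2 \sqrt{43885} \approx 418.98$)
$\frac{55315}{t} - \frac{294989}{89096} = \frac{55315}{2 \sqrt{43885}} - \frac{294989}{89096} = 55315 \frac{\sqrt{43885}}{87770} - \frac{294989}{89096} = \frac{11063 \sqrt{43885}}{17554} - \frac{294989}{89096} = - \frac{294989}{89096} + \frac{11063 \sqrt{43885}}{17554}$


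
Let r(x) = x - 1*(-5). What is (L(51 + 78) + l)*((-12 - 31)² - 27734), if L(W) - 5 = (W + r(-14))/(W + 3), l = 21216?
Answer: -6042620285/11 ≈ -5.4933e+8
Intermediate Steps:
r(x) = 5 + x (r(x) = x + 5 = 5 + x)
L(W) = 5 + (-9 + W)/(3 + W) (L(W) = 5 + (W + (5 - 14))/(W + 3) = 5 + (W - 9)/(3 + W) = 5 + (-9 + W)/(3 + W))
(L(51 + 78) + l)*((-12 - 31)² - 27734) = (6*(1 + (51 + 78))/(3 + (51 + 78)) + 21216)*((-12 - 31)² - 27734) = (6*(1 + 129)/(3 + 129) + 21216)*((-43)² - 27734) = (6*130/132 + 21216)*(1849 - 27734) = (6*(1/132)*130 + 21216)*(-25885) = (65/11 + 21216)*(-25885) = (233441/11)*(-25885) = -6042620285/11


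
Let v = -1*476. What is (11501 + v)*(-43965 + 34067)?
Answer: -109125450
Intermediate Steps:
v = -476
(11501 + v)*(-43965 + 34067) = (11501 - 476)*(-43965 + 34067) = 11025*(-9898) = -109125450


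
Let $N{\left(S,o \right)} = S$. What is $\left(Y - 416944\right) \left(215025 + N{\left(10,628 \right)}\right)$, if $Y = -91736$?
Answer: $-109384003800$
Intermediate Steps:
$\left(Y - 416944\right) \left(215025 + N{\left(10,628 \right)}\right) = \left(-91736 - 416944\right) \left(215025 + 10\right) = \left(-91736 - 416944\right) 215035 = \left(-508680\right) 215035 = -109384003800$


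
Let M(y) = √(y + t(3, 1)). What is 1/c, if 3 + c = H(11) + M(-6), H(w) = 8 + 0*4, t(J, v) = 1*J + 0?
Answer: 5/28 - I*√3/28 ≈ 0.17857 - 0.061859*I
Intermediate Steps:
t(J, v) = J (t(J, v) = J + 0 = J)
M(y) = √(3 + y) (M(y) = √(y + 3) = √(3 + y))
H(w) = 8 (H(w) = 8 + 0 = 8)
c = 5 + I*√3 (c = -3 + (8 + √(3 - 6)) = -3 + (8 + √(-3)) = -3 + (8 + I*√3) = 5 + I*√3 ≈ 5.0 + 1.732*I)
1/c = 1/(5 + I*√3)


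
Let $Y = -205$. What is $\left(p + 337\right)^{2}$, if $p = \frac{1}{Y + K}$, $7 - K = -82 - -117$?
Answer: $\frac{6165390400}{54289} \approx 1.1357 \cdot 10^{5}$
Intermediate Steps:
$K = -28$ ($K = 7 - \left(-82 - -117\right) = 7 - \left(-82 + 117\right) = 7 - 35 = -28$)
$p = - \frac{1}{233}$ ($p = \frac{1}{-205 - 28} = \frac{1}{-233} = - \frac{1}{233} \approx -0.0042918$)
$\left(p + 337\right)^{2} = \left(- \frac{1}{233} + 337\right)^{2} = \left(\frac{78520}{233}\right)^{2} = \frac{6165390400}{54289}$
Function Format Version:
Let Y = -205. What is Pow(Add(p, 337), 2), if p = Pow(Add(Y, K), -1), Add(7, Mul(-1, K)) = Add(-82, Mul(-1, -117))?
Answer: Rational(6165390400, 54289) ≈ 1.1357e+5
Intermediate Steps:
K = -28 (K = Add(7, Mul(-1, Add(-82, Mul(-1, -117)))) = Add(7, Mul(-1, Add(-82, 117))) = Add(7, Mul(-1, 35)) = Add(7, -35) = -28)
p = Rational(-1, 233) (p = Pow(Add(-205, -28), -1) = Pow(-233, -1) = Rational(-1, 233) ≈ -0.0042918)
Pow(Add(p, 337), 2) = Pow(Add(Rational(-1, 233), 337), 2) = Pow(Rational(78520, 233), 2) = Rational(6165390400, 54289)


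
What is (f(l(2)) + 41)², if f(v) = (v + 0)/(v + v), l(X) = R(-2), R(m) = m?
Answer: 6889/4 ≈ 1722.3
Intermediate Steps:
l(X) = -2
f(v) = ½ (f(v) = v/((2*v)) = v*(1/(2*v)) = ½)
(f(l(2)) + 41)² = (½ + 41)² = (83/2)² = 6889/4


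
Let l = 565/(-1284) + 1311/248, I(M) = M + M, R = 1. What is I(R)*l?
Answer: 385801/39804 ≈ 9.6925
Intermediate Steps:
I(M) = 2*M
l = 385801/79608 (l = 565*(-1/1284) + 1311*(1/248) = -565/1284 + 1311/248 = 385801/79608 ≈ 4.8463)
I(R)*l = (2*1)*(385801/79608) = 2*(385801/79608) = 385801/39804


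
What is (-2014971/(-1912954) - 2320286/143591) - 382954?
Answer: -105195094354466539/274682977814 ≈ -3.8297e+5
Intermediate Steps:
(-2014971/(-1912954) - 2320286/143591) - 382954 = (-2014971*(-1/1912954) - 2320286*1/143591) - 382954 = (2014971/1912954 - 2320286/143591) - 382954 = -4149268683983/274682977814 - 382954 = -105195094354466539/274682977814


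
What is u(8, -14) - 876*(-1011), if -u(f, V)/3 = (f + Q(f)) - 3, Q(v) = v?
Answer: 885597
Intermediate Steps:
u(f, V) = 9 - 6*f (u(f, V) = -3*((f + f) - 3) = -3*(2*f - 3) = -3*(-3 + 2*f) = 9 - 6*f)
u(8, -14) - 876*(-1011) = (9 - 6*8) - 876*(-1011) = (9 - 48) + 885636 = -39 + 885636 = 885597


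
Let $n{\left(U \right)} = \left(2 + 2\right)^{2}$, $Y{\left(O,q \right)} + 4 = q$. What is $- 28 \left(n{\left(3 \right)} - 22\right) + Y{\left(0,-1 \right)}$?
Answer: $163$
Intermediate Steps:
$Y{\left(O,q \right)} = -4 + q$
$n{\left(U \right)} = 16$ ($n{\left(U \right)} = 4^{2} = 16$)
$- 28 \left(n{\left(3 \right)} - 22\right) + Y{\left(0,-1 \right)} = - 28 \left(16 - 22\right) - 5 = \left(-28\right) \left(-6\right) - 5 = 168 - 5 = 163$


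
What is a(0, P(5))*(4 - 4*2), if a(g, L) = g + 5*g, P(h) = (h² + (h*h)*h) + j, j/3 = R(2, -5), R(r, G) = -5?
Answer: 0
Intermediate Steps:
j = -15 (j = 3*(-5) = -15)
P(h) = -15 + h² + h³ (P(h) = (h² + (h*h)*h) - 15 = (h² + h²*h) - 15 = (h² + h³) - 15 = -15 + h² + h³)
a(g, L) = 6*g
a(0, P(5))*(4 - 4*2) = (6*0)*(4 - 4*2) = 0*(4 - 8) = 0*(-4) = 0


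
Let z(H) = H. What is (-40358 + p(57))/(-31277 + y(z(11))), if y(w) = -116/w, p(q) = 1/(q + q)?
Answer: 50608921/39234582 ≈ 1.2899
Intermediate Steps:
p(q) = 1/(2*q)
(-40358 + p(57))/(-31277 + y(z(11))) = (-40358 + (½)/57)/(-31277 - 116/11) = (-40358 + (½)*(1/57))/(-31277 - 116*1/11) = (-40358 + 1/114)/(-31277 - 116/11) = -4600811/(114*(-344163/11)) = -4600811/114*(-11/344163) = 50608921/39234582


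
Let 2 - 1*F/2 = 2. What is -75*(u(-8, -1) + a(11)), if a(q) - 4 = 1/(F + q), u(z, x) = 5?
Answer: -7500/11 ≈ -681.82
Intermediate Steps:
F = 0 (F = 4 - 2*2 = 4 - 4 = 0)
a(q) = 4 + 1/q (a(q) = 4 + 1/(0 + q) = 4 + 1/q)
-75*(u(-8, -1) + a(11)) = -75*(5 + (4 + 1/11)) = -75*(5 + 45/11) = -75*100/11 = -7500/11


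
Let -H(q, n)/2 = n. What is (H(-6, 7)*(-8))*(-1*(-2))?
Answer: 224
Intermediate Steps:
H(q, n) = -2*n
(H(-6, 7)*(-8))*(-1*(-2)) = (-2*7*(-8))*(-1*(-2)) = -14*(-8)*2 = 112*2 = 224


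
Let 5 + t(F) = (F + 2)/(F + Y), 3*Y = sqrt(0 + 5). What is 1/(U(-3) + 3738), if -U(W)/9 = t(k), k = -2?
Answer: 1/3783 ≈ 0.00026434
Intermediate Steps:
Y = sqrt(5)/3 (Y = sqrt(0 + 5)/3 = sqrt(5)/3 ≈ 0.74536)
t(F) = -5 + (2 + F)/(F + sqrt(5)/3) (t(F) = -5 + (F + 2)/(F + sqrt(5)/3) = -5 + (2 + F)/(F + sqrt(5)/3))
U(W) = -9*(30 - 5*sqrt(5))/(-6 + sqrt(5)) (U(W) = -9*(6 - 12*(-2) - 5*sqrt(5))/(sqrt(5) + 3*(-2)) = -9*(6 + 24 - 5*sqrt(5))/(sqrt(5) - 6) = -9*(30 - 5*sqrt(5))/(-6 + sqrt(5)))
1/(U(-3) + 3738) = 1/(45 + 3738) = 1/3783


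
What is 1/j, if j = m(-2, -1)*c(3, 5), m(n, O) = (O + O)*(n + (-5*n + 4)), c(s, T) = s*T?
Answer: -1/360 ≈ -0.0027778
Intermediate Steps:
c(s, T) = T*s
m(n, O) = 2*O*(4 - 4*n) (m(n, O) = (2*O)*(n + (4 - 5*n)) = (2*O)*(4 - 4*n) = 2*O*(4 - 4*n))
j = -360 (j = (8*(-1)*(1 - 1*(-2)))*(5*3) = (8*(-1)*(1 + 2))*15 = (8*(-1)*3)*15 = -24*15 = -360)
1/j = 1/(-360) = -1/360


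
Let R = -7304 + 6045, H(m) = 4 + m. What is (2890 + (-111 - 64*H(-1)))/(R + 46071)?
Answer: 2587/44812 ≈ 0.057730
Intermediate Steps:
R = -1259
(2890 + (-111 - 64*H(-1)))/(R + 46071) = (2890 + (-111 - 64*(4 - 1)))/(-1259 + 46071) = (2890 + (-111 - 64*3))/44812 = (2890 + (-111 - 192))*(1/44812) = (2890 - 303)*(1/44812) = 2587*(1/44812) = 2587/44812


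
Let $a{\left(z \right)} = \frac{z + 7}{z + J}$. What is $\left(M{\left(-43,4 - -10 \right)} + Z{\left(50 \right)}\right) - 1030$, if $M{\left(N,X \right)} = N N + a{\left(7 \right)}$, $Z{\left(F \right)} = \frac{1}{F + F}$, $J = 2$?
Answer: $\frac{738509}{900} \approx 820.57$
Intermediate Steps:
$Z{\left(F \right)} = \frac{1}{2 F}$
$a{\left(z \right)} = \frac{7 + z}{2 + z}$ ($a{\left(z \right)} = \frac{z + 7}{z + 2} = \frac{7 + z}{2 + z}$)
$M{\left(N,X \right)} = \frac{14}{9} + N^{2}$ ($M{\left(N,X \right)} = N N + \frac{7 + 7}{2 + 7} = N^{2} + \frac{1}{9} \cdot 14 = N^{2} + \frac{14}{9} = \frac{14}{9} + N^{2}$)
$\left(M{\left(-43,4 - -10 \right)} + Z{\left(50 \right)}\right) - 1030 = \left(\left(\frac{14}{9} + \left(-43\right)^{2}\right) + \frac{1}{2 \cdot 50}\right) - 1030 = \left(\left(\frac{14}{9} + 1849\right) + \frac{1}{2} \cdot \frac{1}{50}\right) - 1030 = \left(\frac{16655}{9} + \frac{1}{100}\right) - 1030 = \frac{1665509}{900} - 1030 = \frac{738509}{900}$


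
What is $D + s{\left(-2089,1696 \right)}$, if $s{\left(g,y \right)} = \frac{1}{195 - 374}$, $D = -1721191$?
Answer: $- \frac{308093190}{179} \approx -1.7212 \cdot 10^{6}$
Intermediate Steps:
$s{\left(g,y \right)} = - \frac{1}{179}$ ($s{\left(g,y \right)} = \frac{1}{-179} = - \frac{1}{179}$)
$D + s{\left(-2089,1696 \right)} = -1721191 - \frac{1}{179} = - \frac{308093190}{179}$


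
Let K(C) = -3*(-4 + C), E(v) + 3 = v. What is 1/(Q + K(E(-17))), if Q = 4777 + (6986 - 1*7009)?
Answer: 1/4826 ≈ 0.00020721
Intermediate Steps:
E(v) = -3 + v
Q = 4754 (Q = 4777 + (6986 - 7009) = 4777 - 23 = 4754)
K(C) = 12 - 3*C
1/(Q + K(E(-17))) = 1/(4754 + (12 - 3*(-3 - 17))) = 1/(4754 + (12 - 3*(-20))) = 1/(4754 + (12 + 60)) = 1/(4754 + 72) = 1/4826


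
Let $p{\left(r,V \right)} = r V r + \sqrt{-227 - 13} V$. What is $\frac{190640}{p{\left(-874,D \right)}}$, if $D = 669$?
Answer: $\frac{2275395635}{6099466838736} - \frac{11915 i \sqrt{15}}{6099466838736} \approx 0.00037305 - 7.5657 \cdot 10^{-9} i$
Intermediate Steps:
$p{\left(r,V \right)} = V r^{2} + 4 i V \sqrt{15}$ ($p{\left(r,V \right)} = V r r + \sqrt{-240} V = V r^{2} + 4 i \sqrt{15} V = V r^{2} + 4 i V \sqrt{15}$)
$\frac{190640}{p{\left(-874,D \right)}} = \frac{190640}{669 \left(\left(-874\right)^{2} + 4 i \sqrt{15}\right)} = \frac{190640}{669 \left(763876 + 4 i \sqrt{15}\right)} = \frac{190640}{511033044 + 2676 i \sqrt{15}}$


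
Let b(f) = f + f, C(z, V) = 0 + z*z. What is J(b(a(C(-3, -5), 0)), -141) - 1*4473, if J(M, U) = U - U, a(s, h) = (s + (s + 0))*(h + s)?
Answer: -4473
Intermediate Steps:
C(z, V) = z**2 (C(z, V) = 0 + z**2 = z**2)
a(s, h) = 2*s*(h + s) (a(s, h) = (s + s)*(h + s) = (2*s)*(h + s) = 2*s*(h + s))
b(f) = 2*f
J(M, U) = 0
J(b(a(C(-3, -5), 0)), -141) - 1*4473 = 0 - 1*4473 = 0 - 4473 = -4473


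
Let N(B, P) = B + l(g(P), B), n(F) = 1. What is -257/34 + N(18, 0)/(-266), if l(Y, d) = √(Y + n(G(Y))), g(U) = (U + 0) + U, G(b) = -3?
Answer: -908/119 ≈ -7.6302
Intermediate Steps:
g(U) = 2*U (g(U) = U + U = 2*U)
l(Y, d) = √(1 + Y) (l(Y, d) = √(Y + 1) = √(1 + Y))
N(B, P) = B + √(1 + 2*P)
-257/34 + N(18, 0)/(-266) = -257/34 + (18 + √(1 + 2*0))/(-266) = -257*1/34 + (18 + √(1 + 0))*(-1/266) = -257/34 + (18 + √1)*(-1/266) = -257/34 + (18 + 1)*(-1/266) = -257/34 + 19*(-1/266) = -257/34 - 1/14 = -908/119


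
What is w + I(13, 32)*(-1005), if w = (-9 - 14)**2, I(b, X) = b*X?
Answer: -417551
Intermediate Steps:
I(b, X) = X*b
w = 529 (w = (-23)**2 = 529)
w + I(13, 32)*(-1005) = 529 + (32*13)*(-1005) = 529 + 416*(-1005) = 529 - 418080 = -417551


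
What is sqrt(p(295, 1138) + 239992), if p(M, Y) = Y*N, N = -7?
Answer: sqrt(232026) ≈ 481.69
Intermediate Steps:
p(M, Y) = -7*Y (p(M, Y) = Y*(-7) = -7*Y)
sqrt(p(295, 1138) + 239992) = sqrt(-7*1138 + 239992) = sqrt(-7966 + 239992) = sqrt(232026)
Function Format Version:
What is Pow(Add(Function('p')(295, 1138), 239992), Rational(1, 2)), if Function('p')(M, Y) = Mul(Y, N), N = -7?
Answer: Pow(232026, Rational(1, 2)) ≈ 481.69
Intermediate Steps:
Function('p')(M, Y) = Mul(-7, Y) (Function('p')(M, Y) = Mul(Y, -7) = Mul(-7, Y))
Pow(Add(Function('p')(295, 1138), 239992), Rational(1, 2)) = Pow(Add(Mul(-7, 1138), 239992), Rational(1, 2)) = Pow(Add(-7966, 239992), Rational(1, 2)) = Pow(232026, Rational(1, 2))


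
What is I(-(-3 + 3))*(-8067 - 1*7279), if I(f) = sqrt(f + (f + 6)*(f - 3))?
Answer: -46038*I*sqrt(2) ≈ -65108.0*I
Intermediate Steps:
I(f) = sqrt(f + (-3 + f)*(6 + f)) (I(f) = sqrt(f + (6 + f)*(-3 + f)) = sqrt(f + (-3 + f)*(6 + f)))
I(-(-3 + 3))*(-8067 - 1*7279) = sqrt(-18 + (-(-3 + 3))**2 + 4*(-(-3 + 3)))*(-8067 - 1*7279) = sqrt(-18 + (-1*0)**2 + 4*(-1*0))*(-8067 - 7279) = sqrt(-18 + 0**2 + 4*0)*(-15346) = sqrt(-18 + 0 + 0)*(-15346) = sqrt(-18)*(-15346) = (3*I*sqrt(2))*(-15346) = -46038*I*sqrt(2)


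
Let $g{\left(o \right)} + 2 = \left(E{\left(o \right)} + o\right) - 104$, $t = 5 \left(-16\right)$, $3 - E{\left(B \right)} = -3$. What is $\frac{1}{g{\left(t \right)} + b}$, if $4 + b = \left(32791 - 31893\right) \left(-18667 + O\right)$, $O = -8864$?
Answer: $- \frac{1}{24723022} \approx -4.0448 \cdot 10^{-8}$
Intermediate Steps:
$E{\left(B \right)} = 6$ ($E{\left(B \right)} = 3 - -3 = 3 + 3 = 6$)
$t = -80$
$g{\left(o \right)} = -100 + o$ ($g{\left(o \right)} = -2 + \left(\left(6 + o\right) - 104\right) = -2 + \left(-98 + o\right) = -100 + o$)
$b = -24722842$ ($b = -4 + \left(32791 - 31893\right) \left(-18667 - 8864\right) = -4 + 898 \left(-27531\right) = -4 - 24722838 = -24722842$)
$\frac{1}{g{\left(t \right)} + b} = \frac{1}{\left(-100 - 80\right) - 24722842} = \frac{1}{-180 - 24722842} = \frac{1}{-24723022} = - \frac{1}{24723022}$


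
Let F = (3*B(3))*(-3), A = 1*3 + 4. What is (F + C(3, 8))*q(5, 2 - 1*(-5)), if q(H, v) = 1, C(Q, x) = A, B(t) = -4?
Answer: 43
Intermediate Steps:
A = 7 (A = 3 + 4 = 7)
C(Q, x) = 7
F = 36 (F = (3*(-4))*(-3) = -12*(-3) = 36)
(F + C(3, 8))*q(5, 2 - 1*(-5)) = (36 + 7)*1 = 43*1 = 43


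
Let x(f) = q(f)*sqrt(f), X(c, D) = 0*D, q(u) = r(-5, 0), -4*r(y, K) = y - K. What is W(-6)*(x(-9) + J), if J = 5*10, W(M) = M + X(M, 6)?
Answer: -300 - 45*I/2 ≈ -300.0 - 22.5*I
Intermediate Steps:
r(y, K) = -y/4 + K/4 (r(y, K) = -(y - K)/4 = -y/4 + K/4)
q(u) = 5/4 (q(u) = -1/4*(-5) + (1/4)*0 = 5/4 + 0 = 5/4)
X(c, D) = 0
x(f) = 5*sqrt(f)/4
W(M) = M (W(M) = M + 0 = M)
J = 50
W(-6)*(x(-9) + J) = -6*(5*sqrt(-9)/4 + 50) = -6*(5*(3*I)/4 + 50) = -6*(15*I/4 + 50) = -6*(50 + 15*I/4) = -300 - 45*I/2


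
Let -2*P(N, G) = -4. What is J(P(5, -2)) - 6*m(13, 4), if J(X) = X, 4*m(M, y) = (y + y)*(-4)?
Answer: 50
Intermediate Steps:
P(N, G) = 2 (P(N, G) = -1/2*(-4) = 2)
m(M, y) = -2*y (m(M, y) = ((y + y)*(-4))/4 = ((2*y)*(-4))/4 = (-8*y)/4 = -2*y)
J(P(5, -2)) - 6*m(13, 4) = 2 - (-12)*4 = 2 - 6*(-8) = 2 + 48 = 50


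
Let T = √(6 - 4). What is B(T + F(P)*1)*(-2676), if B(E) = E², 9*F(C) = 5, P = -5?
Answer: -166804/27 - 8920*√2/3 ≈ -10383.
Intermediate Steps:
F(C) = 5/9 (F(C) = (⅑)*5 = 5/9)
T = √2 ≈ 1.4142
B(T + F(P)*1)*(-2676) = (√2 + (5/9)*1)²*(-2676) = (√2 + 5/9)²*(-2676) = (5/9 + √2)²*(-2676) = -2676*(5/9 + √2)²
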